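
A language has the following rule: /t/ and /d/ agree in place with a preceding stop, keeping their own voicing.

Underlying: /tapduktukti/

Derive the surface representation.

/d/ after /p/ (labial) → [b]
/t/ after /k/ (velar) → [k]
/t/ after /k/ (velar) → [k]

[tapbukkukki]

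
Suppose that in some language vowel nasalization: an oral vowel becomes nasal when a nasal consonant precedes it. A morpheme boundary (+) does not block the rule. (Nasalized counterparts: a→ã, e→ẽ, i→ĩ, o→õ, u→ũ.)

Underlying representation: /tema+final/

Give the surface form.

/a/ after nasal /m/ → [ã]
/a/ after nasal /n/ → [ã]

[temã+finãl]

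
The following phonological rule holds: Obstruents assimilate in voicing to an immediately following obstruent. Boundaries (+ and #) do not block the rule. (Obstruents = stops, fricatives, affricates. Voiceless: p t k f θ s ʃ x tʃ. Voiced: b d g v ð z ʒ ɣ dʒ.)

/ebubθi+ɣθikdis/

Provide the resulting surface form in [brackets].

[ebupθi+xθigdis]

/b/ before /θ/ (voiceless) → [p]
/ɣ/ before /θ/ (voiceless) → [x]
/k/ before /d/ (voiced) → [g]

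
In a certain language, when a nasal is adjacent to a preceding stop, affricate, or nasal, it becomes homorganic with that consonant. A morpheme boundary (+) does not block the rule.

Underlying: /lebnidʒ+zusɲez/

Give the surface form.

[lebmidʒ+zusɲez]

/n/ after /b/ (labial) → [m]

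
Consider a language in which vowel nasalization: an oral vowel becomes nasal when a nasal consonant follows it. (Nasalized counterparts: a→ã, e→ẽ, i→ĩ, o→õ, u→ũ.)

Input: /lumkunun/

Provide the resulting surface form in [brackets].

/u/ before nasal /m/ → [ũ]
/u/ before nasal /n/ → [ũ]
/u/ before nasal /n/ → [ũ]

[lũmkũnũn]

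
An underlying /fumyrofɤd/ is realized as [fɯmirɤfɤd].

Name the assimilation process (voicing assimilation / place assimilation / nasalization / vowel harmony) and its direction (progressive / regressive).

/u/→[ɯ] /y/→[i] /o/→[ɤ].
Vowels agree with the last vowel, so the harmony is regressive.

vowel harmony, regressive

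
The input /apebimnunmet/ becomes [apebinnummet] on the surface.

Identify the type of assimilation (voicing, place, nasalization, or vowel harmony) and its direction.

place assimilation, regressive

/m/→[n] /n/→[m].
Each target copies a feature from the following segment, so the direction is regressive.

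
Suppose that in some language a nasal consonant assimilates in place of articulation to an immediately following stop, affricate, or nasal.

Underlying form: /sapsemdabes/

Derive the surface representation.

[sapsendabes]

/m/ before /d/ (alveolar) → [n]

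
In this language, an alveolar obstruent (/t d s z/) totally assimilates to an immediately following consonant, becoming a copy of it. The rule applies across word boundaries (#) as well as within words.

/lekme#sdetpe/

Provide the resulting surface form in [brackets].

/s/ before /d/ → [d] (total assimilation)
/t/ before /p/ → [p] (total assimilation)

[lekme#ddeppe]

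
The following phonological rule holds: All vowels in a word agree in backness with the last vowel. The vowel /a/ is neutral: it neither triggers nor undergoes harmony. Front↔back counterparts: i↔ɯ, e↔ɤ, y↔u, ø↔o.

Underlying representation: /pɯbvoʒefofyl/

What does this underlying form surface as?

/ɯ/ harmonizes with /y/ ([-back]) → [i]
/o/ harmonizes with /y/ ([-back]) → [ø]
/o/ harmonizes with /y/ ([-back]) → [ø]

[pibvøʒeføfyl]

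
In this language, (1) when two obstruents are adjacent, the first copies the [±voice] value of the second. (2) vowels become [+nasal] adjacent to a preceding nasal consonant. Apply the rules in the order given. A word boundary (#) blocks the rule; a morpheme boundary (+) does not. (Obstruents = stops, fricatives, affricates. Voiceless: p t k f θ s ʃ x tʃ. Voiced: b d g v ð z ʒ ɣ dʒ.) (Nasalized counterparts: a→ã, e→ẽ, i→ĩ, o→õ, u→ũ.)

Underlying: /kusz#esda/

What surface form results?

[kuzz#ezda]

Rule 1: /s/ before /z/ (voiced) → [z]
Rule 1: /s/ before /d/ (voiced) → [z]
After rule 1: kuzz#ezda
Rule 2: no segment meets the rule's conditions; no change.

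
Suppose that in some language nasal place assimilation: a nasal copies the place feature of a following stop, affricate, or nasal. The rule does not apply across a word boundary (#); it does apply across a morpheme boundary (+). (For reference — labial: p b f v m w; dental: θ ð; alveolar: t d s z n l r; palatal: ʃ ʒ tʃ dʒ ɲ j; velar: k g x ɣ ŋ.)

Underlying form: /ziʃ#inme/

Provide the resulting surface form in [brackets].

[ziʃ#imme]

/n/ before /m/ (labial) → [m]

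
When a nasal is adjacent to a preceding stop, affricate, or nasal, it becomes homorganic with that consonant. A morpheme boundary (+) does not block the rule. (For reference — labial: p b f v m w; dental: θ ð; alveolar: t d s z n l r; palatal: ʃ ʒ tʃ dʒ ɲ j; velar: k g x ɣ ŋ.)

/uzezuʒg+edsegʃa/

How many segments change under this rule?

No segment meets the rule's conditions.

0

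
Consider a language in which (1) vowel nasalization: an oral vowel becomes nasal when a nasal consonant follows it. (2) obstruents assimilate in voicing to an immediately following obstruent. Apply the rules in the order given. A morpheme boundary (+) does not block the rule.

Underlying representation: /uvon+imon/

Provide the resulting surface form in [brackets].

[uvõn+ĩmõn]

Rule 1: /o/ before nasal /n/ → [õ]
Rule 1: /i/ before nasal /m/ → [ĩ]
Rule 1: /o/ before nasal /n/ → [õ]
After rule 1: uvõn+ĩmõn
Rule 2: no segment meets the rule's conditions; no change.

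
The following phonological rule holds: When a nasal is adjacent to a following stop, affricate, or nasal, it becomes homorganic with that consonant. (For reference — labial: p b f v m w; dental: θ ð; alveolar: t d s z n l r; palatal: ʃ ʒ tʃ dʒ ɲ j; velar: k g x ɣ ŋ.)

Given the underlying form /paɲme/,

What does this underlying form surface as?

[pamme]

/ɲ/ before /m/ (labial) → [m]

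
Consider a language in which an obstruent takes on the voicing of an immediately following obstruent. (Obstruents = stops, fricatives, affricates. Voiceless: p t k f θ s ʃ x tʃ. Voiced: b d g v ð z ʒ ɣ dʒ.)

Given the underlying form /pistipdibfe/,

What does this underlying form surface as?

/p/ before /d/ (voiced) → [b]
/b/ before /f/ (voiceless) → [p]

[pistibdipfe]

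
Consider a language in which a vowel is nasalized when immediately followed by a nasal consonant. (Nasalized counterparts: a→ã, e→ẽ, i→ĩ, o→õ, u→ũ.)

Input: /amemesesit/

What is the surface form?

[ãmẽmesesit]

/a/ before nasal /m/ → [ã]
/e/ before nasal /m/ → [ẽ]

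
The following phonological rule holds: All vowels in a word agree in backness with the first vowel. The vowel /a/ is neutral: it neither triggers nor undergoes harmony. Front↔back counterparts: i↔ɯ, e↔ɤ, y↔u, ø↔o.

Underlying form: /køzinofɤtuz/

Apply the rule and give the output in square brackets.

/o/ harmonizes with /ø/ ([-back]) → [ø]
/ɤ/ harmonizes with /ø/ ([-back]) → [e]
/u/ harmonizes with /ø/ ([-back]) → [y]

[køzinøfetyz]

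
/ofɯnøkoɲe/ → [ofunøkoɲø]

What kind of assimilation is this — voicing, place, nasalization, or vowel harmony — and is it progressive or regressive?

vowel harmony, progressive

/ɯ/→[u] /e/→[ø].
Vowels agree with the first vowel, so the harmony is progressive.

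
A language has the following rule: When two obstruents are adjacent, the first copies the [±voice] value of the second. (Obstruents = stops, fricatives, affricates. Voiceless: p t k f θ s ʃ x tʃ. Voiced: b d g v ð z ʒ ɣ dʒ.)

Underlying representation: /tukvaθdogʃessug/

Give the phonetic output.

[tugvaðdokʃessug]

/k/ before /v/ (voiced) → [g]
/θ/ before /d/ (voiced) → [ð]
/g/ before /ʃ/ (voiceless) → [k]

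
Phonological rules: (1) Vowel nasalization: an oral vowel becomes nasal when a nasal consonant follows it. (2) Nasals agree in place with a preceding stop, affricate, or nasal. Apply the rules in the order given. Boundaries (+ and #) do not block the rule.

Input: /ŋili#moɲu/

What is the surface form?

Rule 1: /i/ before nasal /m/ → [ĩ]
Rule 1: /o/ before nasal /ɲ/ → [õ]
After rule 1: ŋilĩ#mõɲu
Rule 2: no segment meets the rule's conditions; no change.

[ŋilĩ#mõɲu]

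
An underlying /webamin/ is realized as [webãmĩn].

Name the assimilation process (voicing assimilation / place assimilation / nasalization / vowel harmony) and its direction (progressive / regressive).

nasalization, regressive

/a/→[ã] /i/→[ĩ].
Each target copies a feature from the following segment, so the direction is regressive.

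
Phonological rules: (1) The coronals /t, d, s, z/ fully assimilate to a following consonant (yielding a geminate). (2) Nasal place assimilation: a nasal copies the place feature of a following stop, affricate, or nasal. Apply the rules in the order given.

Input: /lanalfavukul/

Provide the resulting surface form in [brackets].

[lanalfavukul]

Rule 1: no segment meets the rule's conditions; no change.
After rule 1: lanalfavukul
Rule 2: no segment meets the rule's conditions; no change.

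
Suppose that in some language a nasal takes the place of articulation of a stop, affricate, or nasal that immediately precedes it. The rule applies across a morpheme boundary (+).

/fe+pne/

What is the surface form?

/n/ after /p/ (labial) → [m]

[fe+pme]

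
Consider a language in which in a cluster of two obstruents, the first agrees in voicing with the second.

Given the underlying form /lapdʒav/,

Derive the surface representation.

[labdʒav]

/p/ before /dʒ/ (voiced) → [b]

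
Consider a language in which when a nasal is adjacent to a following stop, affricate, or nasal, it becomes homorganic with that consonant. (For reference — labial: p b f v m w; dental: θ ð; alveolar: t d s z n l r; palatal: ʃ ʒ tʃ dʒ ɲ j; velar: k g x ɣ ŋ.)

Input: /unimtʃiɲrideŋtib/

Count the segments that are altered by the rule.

/m/ before /tʃ/ (palatal) → [ɲ]
/ŋ/ before /t/ (alveolar) → [n]
2 segments change.

2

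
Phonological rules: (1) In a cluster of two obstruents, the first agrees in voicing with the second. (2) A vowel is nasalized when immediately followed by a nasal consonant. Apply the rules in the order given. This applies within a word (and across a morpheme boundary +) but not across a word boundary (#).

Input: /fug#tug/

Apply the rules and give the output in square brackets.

[fug#tug]

Rule 1: no segment meets the rule's conditions; no change.
After rule 1: fug#tug
Rule 2: no segment meets the rule's conditions; no change.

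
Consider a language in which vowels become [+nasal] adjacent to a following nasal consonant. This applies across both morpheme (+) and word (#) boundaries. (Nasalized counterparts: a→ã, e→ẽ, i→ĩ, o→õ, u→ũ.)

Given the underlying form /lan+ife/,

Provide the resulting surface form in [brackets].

/a/ before nasal /n/ → [ã]

[lãn+ife]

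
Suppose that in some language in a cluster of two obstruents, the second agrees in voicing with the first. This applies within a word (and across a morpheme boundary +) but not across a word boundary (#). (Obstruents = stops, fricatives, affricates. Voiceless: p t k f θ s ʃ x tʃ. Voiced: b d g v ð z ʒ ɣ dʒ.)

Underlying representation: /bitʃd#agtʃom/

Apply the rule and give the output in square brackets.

[bitʃt#agdʒom]

/d/ after /tʃ/ (voiceless) → [t]
/tʃ/ after /g/ (voiced) → [dʒ]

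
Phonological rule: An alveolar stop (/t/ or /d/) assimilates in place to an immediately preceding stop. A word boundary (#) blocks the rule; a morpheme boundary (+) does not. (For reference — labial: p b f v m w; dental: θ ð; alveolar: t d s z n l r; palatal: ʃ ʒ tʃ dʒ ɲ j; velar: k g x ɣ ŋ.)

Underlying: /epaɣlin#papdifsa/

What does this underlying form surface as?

/d/ after /p/ (labial) → [b]

[epaɣlin#papbifsa]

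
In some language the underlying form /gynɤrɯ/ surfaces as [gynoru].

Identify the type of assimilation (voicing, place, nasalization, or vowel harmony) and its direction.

/ɤ/→[o] /ɯ/→[u].
Vowels agree with the first vowel, so the harmony is progressive.

vowel harmony, progressive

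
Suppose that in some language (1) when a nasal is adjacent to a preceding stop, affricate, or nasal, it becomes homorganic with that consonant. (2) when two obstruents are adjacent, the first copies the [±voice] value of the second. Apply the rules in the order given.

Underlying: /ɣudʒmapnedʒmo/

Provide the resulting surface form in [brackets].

[ɣudʒɲapmedʒɲo]

Rule 1: /m/ after /dʒ/ (palatal) → [ɲ]
Rule 1: /n/ after /p/ (labial) → [m]
Rule 1: /m/ after /dʒ/ (palatal) → [ɲ]
After rule 1: ɣudʒɲapmedʒɲo
Rule 2: no segment meets the rule's conditions; no change.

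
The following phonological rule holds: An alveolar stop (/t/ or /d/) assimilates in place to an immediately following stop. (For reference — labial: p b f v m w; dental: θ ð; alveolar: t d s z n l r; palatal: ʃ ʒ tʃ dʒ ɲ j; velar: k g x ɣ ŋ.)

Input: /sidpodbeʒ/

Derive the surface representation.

/d/ before /p/ (labial) → [b]
/d/ before /b/ (labial) → [b]

[sibpobbeʒ]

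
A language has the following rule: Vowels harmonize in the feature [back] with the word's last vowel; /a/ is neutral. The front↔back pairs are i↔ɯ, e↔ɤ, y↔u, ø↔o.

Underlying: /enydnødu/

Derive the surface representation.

[ɤnudnodu]

/e/ harmonizes with /u/ ([+back]) → [ɤ]
/y/ harmonizes with /u/ ([+back]) → [u]
/ø/ harmonizes with /u/ ([+back]) → [o]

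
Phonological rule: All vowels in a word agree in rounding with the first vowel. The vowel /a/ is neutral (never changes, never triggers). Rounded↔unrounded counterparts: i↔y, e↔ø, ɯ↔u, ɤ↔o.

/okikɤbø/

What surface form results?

/i/ harmonizes with /o/ ([+round]) → [y]
/ɤ/ harmonizes with /o/ ([+round]) → [o]

[okykobø]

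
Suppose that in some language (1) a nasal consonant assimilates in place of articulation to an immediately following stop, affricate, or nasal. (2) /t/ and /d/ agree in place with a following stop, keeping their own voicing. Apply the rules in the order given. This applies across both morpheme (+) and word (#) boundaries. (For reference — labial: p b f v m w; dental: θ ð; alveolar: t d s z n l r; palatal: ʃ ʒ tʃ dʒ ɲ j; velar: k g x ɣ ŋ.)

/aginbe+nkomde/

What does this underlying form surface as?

[agimbe+ŋkonde]

Rule 1: /n/ before /b/ (labial) → [m]
Rule 1: /n/ before /k/ (velar) → [ŋ]
Rule 1: /m/ before /d/ (alveolar) → [n]
After rule 1: agimbe+ŋkonde
Rule 2: no segment meets the rule's conditions; no change.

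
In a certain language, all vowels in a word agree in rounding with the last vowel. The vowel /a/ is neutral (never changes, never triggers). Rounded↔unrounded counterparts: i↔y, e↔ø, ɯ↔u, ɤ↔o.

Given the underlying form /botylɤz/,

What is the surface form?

/o/ harmonizes with /ɤ/ ([-round]) → [ɤ]
/y/ harmonizes with /ɤ/ ([-round]) → [i]

[bɤtilɤz]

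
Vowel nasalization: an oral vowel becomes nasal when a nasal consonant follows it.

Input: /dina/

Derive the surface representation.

/i/ before nasal /n/ → [ĩ]

[dĩna]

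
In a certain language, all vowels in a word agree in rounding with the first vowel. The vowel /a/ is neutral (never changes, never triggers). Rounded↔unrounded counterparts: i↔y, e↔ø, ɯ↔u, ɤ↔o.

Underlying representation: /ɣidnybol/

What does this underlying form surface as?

/y/ harmonizes with /i/ ([-round]) → [i]
/o/ harmonizes with /i/ ([-round]) → [ɤ]

[ɣidnibɤl]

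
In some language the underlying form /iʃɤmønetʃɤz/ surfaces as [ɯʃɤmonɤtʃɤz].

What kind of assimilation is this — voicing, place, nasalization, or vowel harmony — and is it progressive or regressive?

vowel harmony, regressive

/i/→[ɯ] /ø/→[o] /e/→[ɤ].
Vowels agree with the last vowel, so the harmony is regressive.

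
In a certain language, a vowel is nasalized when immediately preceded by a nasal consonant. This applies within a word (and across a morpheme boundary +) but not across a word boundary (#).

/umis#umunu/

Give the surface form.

/i/ after nasal /m/ → [ĩ]
/u/ after nasal /m/ → [ũ]
/u/ after nasal /n/ → [ũ]

[umĩs#umũnũ]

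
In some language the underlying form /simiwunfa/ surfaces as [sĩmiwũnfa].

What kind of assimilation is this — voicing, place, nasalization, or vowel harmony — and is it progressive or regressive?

/i/→[ĩ] /u/→[ũ].
Each target copies a feature from the following segment, so the direction is regressive.

nasalization, regressive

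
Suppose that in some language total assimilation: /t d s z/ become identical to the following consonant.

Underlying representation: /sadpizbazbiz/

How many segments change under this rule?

3

/d/ before /p/ → [p] (total assimilation)
/z/ before /b/ → [b] (total assimilation)
/z/ before /b/ → [b] (total assimilation)
3 segments change.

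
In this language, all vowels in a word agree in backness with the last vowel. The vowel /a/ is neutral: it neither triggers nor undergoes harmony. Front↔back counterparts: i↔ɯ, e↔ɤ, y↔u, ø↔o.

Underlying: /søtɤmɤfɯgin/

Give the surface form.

/ɤ/ harmonizes with /i/ ([-back]) → [e]
/ɤ/ harmonizes with /i/ ([-back]) → [e]
/ɯ/ harmonizes with /i/ ([-back]) → [i]

[søtemefigin]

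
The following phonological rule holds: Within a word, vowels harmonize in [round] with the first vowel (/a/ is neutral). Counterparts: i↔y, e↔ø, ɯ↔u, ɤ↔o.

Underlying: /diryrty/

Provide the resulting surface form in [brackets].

[dirirti]

/y/ harmonizes with /i/ ([-round]) → [i]
/y/ harmonizes with /i/ ([-round]) → [i]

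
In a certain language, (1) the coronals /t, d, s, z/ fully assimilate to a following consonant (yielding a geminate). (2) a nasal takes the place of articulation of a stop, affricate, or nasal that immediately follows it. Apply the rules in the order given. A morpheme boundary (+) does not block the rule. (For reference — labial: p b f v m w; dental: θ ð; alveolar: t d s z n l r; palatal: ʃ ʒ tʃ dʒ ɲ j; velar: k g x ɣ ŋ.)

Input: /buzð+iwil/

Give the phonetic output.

[buðð+iwil]

Rule 1: /z/ before /ð/ → [ð] (total assimilation)
After rule 1: buðð+iwil
Rule 2: no segment meets the rule's conditions; no change.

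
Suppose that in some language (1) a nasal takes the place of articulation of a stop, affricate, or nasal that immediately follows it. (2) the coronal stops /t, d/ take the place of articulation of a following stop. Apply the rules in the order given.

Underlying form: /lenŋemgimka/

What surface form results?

Rule 1: /n/ before /ŋ/ (velar) → [ŋ]
Rule 1: /m/ before /g/ (velar) → [ŋ]
Rule 1: /m/ before /k/ (velar) → [ŋ]
After rule 1: leŋŋeŋgiŋka
Rule 2: no segment meets the rule's conditions; no change.

[leŋŋeŋgiŋka]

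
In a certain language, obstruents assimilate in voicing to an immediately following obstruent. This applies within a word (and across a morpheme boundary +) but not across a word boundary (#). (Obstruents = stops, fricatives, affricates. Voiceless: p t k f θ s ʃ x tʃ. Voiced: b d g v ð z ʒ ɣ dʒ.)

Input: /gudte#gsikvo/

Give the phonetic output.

/d/ before /t/ (voiceless) → [t]
/g/ before /s/ (voiceless) → [k]
/k/ before /v/ (voiced) → [g]

[gutte#ksigvo]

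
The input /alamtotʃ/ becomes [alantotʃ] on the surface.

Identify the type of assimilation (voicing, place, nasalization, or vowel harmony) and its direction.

place assimilation, regressive

/m/→[n].
Each target copies a feature from the following segment, so the direction is regressive.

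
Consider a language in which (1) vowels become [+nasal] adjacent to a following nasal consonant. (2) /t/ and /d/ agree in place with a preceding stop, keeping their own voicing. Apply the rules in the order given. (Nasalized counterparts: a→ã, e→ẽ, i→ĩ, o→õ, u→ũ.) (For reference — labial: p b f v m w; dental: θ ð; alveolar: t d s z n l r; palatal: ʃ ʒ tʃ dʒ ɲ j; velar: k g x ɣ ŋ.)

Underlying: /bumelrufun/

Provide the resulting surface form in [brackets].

[bũmelrufũn]

Rule 1: /u/ before nasal /m/ → [ũ]
Rule 1: /u/ before nasal /n/ → [ũ]
After rule 1: bũmelrufũn
Rule 2: no segment meets the rule's conditions; no change.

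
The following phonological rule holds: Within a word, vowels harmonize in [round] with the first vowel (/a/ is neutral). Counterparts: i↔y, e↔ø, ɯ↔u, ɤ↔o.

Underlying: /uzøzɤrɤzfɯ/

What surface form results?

/ɤ/ harmonizes with /u/ ([+round]) → [o]
/ɤ/ harmonizes with /u/ ([+round]) → [o]
/ɯ/ harmonizes with /u/ ([+round]) → [u]

[uzøzorozfu]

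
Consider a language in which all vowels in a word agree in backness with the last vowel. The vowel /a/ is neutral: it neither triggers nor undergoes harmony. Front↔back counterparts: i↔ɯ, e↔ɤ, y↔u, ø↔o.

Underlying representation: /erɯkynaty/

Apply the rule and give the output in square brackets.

[erikynaty]

/ɯ/ harmonizes with /y/ ([-back]) → [i]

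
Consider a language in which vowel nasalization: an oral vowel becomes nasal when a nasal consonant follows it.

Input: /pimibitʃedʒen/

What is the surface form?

/i/ before nasal /m/ → [ĩ]
/e/ before nasal /n/ → [ẽ]

[pĩmibitʃedʒẽn]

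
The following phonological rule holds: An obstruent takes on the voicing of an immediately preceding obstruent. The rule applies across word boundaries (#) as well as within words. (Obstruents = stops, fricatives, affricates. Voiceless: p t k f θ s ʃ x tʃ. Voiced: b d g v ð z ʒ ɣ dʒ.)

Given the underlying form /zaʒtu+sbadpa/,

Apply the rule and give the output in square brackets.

/t/ after /ʒ/ (voiced) → [d]
/b/ after /s/ (voiceless) → [p]
/p/ after /d/ (voiced) → [b]

[zaʒdu+spadba]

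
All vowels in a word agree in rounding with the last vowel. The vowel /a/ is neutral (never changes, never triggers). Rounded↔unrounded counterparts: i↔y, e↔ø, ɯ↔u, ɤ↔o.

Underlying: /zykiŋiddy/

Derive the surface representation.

[zykyŋyddy]

/i/ harmonizes with /y/ ([+round]) → [y]
/i/ harmonizes with /y/ ([+round]) → [y]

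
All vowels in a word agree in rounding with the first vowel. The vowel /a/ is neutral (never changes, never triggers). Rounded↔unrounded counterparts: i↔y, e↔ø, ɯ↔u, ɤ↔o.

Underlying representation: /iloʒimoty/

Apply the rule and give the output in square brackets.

[ilɤʒimɤti]

/o/ harmonizes with /i/ ([-round]) → [ɤ]
/o/ harmonizes with /i/ ([-round]) → [ɤ]
/y/ harmonizes with /i/ ([-round]) → [i]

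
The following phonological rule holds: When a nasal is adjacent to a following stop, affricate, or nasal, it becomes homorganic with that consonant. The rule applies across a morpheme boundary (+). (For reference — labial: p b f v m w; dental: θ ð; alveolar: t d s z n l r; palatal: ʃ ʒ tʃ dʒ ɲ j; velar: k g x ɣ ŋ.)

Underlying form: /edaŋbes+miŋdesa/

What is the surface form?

[edambes+mindesa]

/ŋ/ before /b/ (labial) → [m]
/ŋ/ before /d/ (alveolar) → [n]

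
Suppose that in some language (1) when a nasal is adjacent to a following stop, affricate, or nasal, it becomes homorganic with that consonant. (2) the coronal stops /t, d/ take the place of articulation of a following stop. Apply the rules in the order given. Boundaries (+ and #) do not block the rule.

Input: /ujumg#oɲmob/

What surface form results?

Rule 1: /m/ before /g/ (velar) → [ŋ]
Rule 1: /ɲ/ before /m/ (labial) → [m]
After rule 1: ujuŋg#ommob
Rule 2: no segment meets the rule's conditions; no change.

[ujuŋg#ommob]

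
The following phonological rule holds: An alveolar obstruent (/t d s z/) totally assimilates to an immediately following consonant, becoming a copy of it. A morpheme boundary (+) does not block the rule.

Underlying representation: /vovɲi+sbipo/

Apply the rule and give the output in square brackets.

/s/ before /b/ → [b] (total assimilation)

[vovɲi+bbipo]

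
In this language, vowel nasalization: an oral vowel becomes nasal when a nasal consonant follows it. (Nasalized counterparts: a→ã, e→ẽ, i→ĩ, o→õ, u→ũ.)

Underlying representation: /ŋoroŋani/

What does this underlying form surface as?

[ŋorõŋãni]

/o/ before nasal /ŋ/ → [õ]
/a/ before nasal /n/ → [ã]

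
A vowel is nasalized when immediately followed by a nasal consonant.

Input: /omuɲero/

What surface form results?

[õmũɲero]

/o/ before nasal /m/ → [õ]
/u/ before nasal /ɲ/ → [ũ]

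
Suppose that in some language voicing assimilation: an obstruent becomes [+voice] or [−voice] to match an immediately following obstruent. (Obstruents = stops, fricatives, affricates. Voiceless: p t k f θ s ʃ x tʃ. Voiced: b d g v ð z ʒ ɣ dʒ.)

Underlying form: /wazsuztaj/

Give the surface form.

/z/ before /s/ (voiceless) → [s]
/z/ before /t/ (voiceless) → [s]

[wassustaj]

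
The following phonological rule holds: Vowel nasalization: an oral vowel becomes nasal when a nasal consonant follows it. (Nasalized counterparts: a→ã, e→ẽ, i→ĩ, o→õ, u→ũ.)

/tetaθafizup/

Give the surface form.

[tetaθafizup]

no segment meets the rule's conditions; no change.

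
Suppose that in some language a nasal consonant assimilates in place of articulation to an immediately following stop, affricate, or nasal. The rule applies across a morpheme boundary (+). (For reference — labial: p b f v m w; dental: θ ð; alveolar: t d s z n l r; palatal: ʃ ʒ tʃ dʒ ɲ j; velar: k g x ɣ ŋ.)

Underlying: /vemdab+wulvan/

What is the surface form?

/m/ before /d/ (alveolar) → [n]

[vendab+wulvan]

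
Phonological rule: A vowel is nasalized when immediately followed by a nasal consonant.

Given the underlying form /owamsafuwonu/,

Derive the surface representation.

[owãmsafuwõnu]

/a/ before nasal /m/ → [ã]
/o/ before nasal /n/ → [õ]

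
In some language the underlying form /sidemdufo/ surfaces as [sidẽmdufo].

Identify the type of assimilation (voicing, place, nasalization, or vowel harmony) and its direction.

nasalization, regressive

/e/→[ẽ].
Each target copies a feature from the following segment, so the direction is regressive.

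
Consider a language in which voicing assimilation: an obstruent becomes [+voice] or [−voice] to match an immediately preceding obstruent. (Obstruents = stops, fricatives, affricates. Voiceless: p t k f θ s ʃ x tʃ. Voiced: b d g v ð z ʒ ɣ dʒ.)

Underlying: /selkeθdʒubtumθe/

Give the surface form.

[selkeθtʃubdumθe]

/dʒ/ after /θ/ (voiceless) → [tʃ]
/t/ after /b/ (voiced) → [d]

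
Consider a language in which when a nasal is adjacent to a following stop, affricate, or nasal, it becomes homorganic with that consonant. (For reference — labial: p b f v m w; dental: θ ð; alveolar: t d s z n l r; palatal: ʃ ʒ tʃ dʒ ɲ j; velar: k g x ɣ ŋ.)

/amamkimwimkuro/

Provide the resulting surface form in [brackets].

/m/ before /k/ (velar) → [ŋ]
/m/ before /k/ (velar) → [ŋ]

[amaŋkimwiŋkuro]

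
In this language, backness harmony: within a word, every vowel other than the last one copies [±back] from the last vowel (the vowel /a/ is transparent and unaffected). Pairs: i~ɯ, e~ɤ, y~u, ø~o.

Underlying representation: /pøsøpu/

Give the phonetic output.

/ø/ harmonizes with /u/ ([+back]) → [o]
/ø/ harmonizes with /u/ ([+back]) → [o]

[posopu]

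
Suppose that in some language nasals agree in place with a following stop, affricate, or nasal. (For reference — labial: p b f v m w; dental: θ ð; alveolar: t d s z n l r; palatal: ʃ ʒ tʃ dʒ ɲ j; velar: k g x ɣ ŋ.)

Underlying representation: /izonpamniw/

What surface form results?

[izompanniw]

/n/ before /p/ (labial) → [m]
/m/ before /n/ (alveolar) → [n]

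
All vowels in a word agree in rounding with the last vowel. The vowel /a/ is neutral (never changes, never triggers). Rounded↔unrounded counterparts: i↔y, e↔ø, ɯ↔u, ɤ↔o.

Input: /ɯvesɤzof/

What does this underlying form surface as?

/ɯ/ harmonizes with /o/ ([+round]) → [u]
/e/ harmonizes with /o/ ([+round]) → [ø]
/ɤ/ harmonizes with /o/ ([+round]) → [o]

[uvøsozof]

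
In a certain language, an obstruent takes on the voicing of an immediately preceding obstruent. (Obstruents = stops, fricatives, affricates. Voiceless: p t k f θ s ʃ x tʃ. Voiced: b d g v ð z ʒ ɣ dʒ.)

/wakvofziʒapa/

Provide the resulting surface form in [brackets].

/v/ after /k/ (voiceless) → [f]
/z/ after /f/ (voiceless) → [s]

[wakfofsiʒapa]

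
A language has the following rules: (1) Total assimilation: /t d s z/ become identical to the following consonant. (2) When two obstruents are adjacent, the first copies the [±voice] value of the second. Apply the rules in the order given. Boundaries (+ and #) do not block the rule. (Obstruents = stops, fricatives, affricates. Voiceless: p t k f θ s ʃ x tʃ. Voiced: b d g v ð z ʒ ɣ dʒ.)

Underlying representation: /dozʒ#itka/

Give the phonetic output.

[doʒʒ#ikka]

Rule 1: /z/ before /ʒ/ → [ʒ] (total assimilation)
Rule 1: /t/ before /k/ → [k] (total assimilation)
After rule 1: doʒʒ#ikka
Rule 2: no segment meets the rule's conditions; no change.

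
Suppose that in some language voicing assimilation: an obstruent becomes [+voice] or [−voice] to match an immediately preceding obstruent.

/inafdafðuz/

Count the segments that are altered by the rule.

/d/ after /f/ (voiceless) → [t]
/ð/ after /f/ (voiceless) → [θ]
2 segments change.

2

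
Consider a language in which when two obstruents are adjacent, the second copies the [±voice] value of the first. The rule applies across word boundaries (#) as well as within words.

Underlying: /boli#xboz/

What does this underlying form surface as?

[boli#xpoz]

/b/ after /x/ (voiceless) → [p]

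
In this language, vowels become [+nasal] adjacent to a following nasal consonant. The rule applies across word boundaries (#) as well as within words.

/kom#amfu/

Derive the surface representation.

/o/ before nasal /m/ → [õ]
/a/ before nasal /m/ → [ã]

[kõm#ãmfu]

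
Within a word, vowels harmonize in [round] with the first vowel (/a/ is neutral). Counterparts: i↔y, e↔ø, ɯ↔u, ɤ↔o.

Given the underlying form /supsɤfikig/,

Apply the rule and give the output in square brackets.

/ɤ/ harmonizes with /u/ ([+round]) → [o]
/i/ harmonizes with /u/ ([+round]) → [y]
/i/ harmonizes with /u/ ([+round]) → [y]

[supsofykyg]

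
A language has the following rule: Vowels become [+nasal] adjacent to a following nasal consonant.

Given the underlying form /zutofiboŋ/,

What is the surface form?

/o/ before nasal /ŋ/ → [õ]

[zutofibõŋ]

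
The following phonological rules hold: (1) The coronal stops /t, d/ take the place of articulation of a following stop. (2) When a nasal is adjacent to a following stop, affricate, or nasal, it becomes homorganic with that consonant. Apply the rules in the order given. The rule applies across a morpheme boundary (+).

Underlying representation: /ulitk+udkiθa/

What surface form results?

[ulikk+ugkiθa]

Rule 1: /t/ before /k/ (velar) → [k]
Rule 1: /d/ before /k/ (velar) → [g]
After rule 1: ulikk+ugkiθa
Rule 2: no segment meets the rule's conditions; no change.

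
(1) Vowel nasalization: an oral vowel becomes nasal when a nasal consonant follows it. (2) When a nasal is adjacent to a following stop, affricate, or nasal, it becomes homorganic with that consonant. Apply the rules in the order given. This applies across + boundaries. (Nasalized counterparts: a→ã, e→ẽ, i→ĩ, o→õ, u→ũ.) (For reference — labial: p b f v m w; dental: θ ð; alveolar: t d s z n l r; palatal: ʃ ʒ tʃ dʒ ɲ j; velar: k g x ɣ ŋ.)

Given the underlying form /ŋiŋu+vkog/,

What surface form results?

[ŋĩŋu+vkog]

Rule 1: /i/ before nasal /ŋ/ → [ĩ]
After rule 1: ŋĩŋu+vkog
Rule 2: no segment meets the rule's conditions; no change.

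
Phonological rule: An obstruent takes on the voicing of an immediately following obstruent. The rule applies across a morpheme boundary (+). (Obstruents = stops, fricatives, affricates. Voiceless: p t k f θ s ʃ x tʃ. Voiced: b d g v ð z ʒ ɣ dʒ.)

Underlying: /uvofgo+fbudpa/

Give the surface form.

/f/ before /g/ (voiced) → [v]
/f/ before /b/ (voiced) → [v]
/d/ before /p/ (voiceless) → [t]

[uvovgo+vbutpa]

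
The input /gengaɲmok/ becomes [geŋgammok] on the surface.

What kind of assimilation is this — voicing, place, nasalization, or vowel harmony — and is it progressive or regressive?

/n/→[ŋ] /ɲ/→[m].
Each target copies a feature from the following segment, so the direction is regressive.

place assimilation, regressive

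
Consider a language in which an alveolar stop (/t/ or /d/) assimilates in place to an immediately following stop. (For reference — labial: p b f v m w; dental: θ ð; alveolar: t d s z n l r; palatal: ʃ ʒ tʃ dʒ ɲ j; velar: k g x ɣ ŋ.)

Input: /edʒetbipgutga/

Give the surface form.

[edʒepbipgukga]

/t/ before /b/ (labial) → [p]
/t/ before /g/ (velar) → [k]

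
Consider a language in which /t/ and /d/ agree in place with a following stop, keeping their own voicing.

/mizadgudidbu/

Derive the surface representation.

/d/ before /g/ (velar) → [g]
/d/ before /b/ (labial) → [b]

[mizaggudibbu]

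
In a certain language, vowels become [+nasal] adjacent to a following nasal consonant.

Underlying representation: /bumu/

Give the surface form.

/u/ before nasal /m/ → [ũ]

[bũmu]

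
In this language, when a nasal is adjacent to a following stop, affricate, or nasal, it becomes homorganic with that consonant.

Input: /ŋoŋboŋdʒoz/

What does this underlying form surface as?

/ŋ/ before /b/ (labial) → [m]
/ŋ/ before /dʒ/ (palatal) → [ɲ]

[ŋomboɲdʒoz]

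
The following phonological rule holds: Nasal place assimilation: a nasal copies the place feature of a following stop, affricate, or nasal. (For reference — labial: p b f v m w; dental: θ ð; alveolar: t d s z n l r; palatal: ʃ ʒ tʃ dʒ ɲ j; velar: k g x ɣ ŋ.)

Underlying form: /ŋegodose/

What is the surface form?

no segment meets the rule's conditions; no change.

[ŋegodose]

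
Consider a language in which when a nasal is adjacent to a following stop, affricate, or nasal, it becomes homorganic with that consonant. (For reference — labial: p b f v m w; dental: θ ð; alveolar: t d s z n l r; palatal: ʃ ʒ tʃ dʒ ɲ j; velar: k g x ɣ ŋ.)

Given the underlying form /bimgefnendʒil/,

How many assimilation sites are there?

2

/m/ before /g/ (velar) → [ŋ]
/n/ before /dʒ/ (palatal) → [ɲ]
2 segments change.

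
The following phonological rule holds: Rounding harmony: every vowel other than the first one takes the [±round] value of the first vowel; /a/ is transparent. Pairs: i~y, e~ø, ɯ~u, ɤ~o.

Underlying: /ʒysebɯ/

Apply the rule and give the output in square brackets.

/e/ harmonizes with /y/ ([+round]) → [ø]
/ɯ/ harmonizes with /y/ ([+round]) → [u]

[ʒysøbu]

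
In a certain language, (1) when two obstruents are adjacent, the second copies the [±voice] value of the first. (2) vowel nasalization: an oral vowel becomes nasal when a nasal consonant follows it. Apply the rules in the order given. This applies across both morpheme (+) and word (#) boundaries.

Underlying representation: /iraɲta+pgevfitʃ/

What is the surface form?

Rule 1: /g/ after /p/ (voiceless) → [k]
Rule 1: /f/ after /v/ (voiced) → [v]
After rule 1: iraɲta+pkevvitʃ
Rule 2: /a/ before nasal /ɲ/ → [ã]

[irãɲta+pkevvitʃ]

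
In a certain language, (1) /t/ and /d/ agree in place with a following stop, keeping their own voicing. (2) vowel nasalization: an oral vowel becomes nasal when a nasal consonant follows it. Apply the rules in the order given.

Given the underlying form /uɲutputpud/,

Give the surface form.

[ũɲuppuppud]

Rule 1: /t/ before /p/ (labial) → [p]
Rule 1: /t/ before /p/ (labial) → [p]
After rule 1: uɲuppuppud
Rule 2: /u/ before nasal /ɲ/ → [ũ]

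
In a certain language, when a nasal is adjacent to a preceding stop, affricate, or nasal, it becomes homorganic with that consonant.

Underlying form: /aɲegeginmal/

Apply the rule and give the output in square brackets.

[aɲegeginnal]

/m/ after /n/ (alveolar) → [n]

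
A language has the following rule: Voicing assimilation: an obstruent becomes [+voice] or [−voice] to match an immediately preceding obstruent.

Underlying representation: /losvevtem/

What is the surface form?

/v/ after /s/ (voiceless) → [f]
/t/ after /v/ (voiced) → [d]

[losfevdem]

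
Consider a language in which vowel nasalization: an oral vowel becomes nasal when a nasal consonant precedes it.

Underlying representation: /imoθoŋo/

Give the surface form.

[imõθoŋõ]

/o/ after nasal /m/ → [õ]
/o/ after nasal /ŋ/ → [õ]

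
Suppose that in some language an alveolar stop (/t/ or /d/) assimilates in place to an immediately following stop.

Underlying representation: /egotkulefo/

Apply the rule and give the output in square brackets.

[egokkulefo]

/t/ before /k/ (velar) → [k]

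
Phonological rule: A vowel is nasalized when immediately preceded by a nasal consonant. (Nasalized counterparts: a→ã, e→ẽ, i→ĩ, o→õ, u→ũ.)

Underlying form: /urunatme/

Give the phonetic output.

[urunãtmẽ]

/a/ after nasal /n/ → [ã]
/e/ after nasal /m/ → [ẽ]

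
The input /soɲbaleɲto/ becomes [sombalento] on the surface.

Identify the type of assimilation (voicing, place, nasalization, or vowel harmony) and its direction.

/ɲ/→[m] /ɲ/→[n].
Each target copies a feature from the following segment, so the direction is regressive.

place assimilation, regressive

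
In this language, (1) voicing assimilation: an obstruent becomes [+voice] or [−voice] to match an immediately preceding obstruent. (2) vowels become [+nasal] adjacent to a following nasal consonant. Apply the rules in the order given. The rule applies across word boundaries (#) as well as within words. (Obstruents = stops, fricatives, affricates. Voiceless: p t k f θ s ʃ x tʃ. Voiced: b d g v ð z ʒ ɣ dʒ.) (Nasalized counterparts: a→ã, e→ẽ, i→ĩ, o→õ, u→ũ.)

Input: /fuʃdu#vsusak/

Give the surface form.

Rule 1: /d/ after /ʃ/ (voiceless) → [t]
Rule 1: /s/ after /v/ (voiced) → [z]
After rule 1: fuʃtu#vzusak
Rule 2: no segment meets the rule's conditions; no change.

[fuʃtu#vzusak]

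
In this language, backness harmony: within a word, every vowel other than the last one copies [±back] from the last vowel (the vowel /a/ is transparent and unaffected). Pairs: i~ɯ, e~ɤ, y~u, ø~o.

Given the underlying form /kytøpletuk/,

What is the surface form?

/y/ harmonizes with /u/ ([+back]) → [u]
/ø/ harmonizes with /u/ ([+back]) → [o]
/e/ harmonizes with /u/ ([+back]) → [ɤ]

[kutoplɤtuk]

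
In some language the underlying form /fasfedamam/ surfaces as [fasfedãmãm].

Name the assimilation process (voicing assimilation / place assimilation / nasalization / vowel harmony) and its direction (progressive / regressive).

nasalization, regressive

/a/→[ã] /a/→[ã].
Each target copies a feature from the following segment, so the direction is regressive.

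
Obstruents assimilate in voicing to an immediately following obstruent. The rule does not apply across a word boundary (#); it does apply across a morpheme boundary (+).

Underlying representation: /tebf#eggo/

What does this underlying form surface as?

[tepf#eggo]

/b/ before /f/ (voiceless) → [p]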